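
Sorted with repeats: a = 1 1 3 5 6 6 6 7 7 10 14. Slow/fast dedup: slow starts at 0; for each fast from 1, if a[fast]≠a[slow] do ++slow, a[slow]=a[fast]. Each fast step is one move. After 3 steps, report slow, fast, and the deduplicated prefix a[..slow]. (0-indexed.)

(s=0,f=1) a[fast]=1=a[slow] dup → fast++
(s=0,f=2) a[fast]=3≠a[slow]=1 write a[1]=3 → slow++,fast++
(s=1,f=3) a[fast]=5≠a[slow]=3 write a[2]=5 → slow++,fast++

slow=2, fast=4, prefix=[1, 3, 5]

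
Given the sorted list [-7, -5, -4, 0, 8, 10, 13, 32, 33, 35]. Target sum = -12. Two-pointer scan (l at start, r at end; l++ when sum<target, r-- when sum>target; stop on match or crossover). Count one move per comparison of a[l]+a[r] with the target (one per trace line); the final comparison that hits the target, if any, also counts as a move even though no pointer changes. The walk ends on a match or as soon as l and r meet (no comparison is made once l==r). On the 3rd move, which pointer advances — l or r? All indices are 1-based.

r

[1,10] -7+35=28 >-12 → r--
[1,9] -7+33=26 >-12 → r--
[1,8] -7+32=25 >-12 → r--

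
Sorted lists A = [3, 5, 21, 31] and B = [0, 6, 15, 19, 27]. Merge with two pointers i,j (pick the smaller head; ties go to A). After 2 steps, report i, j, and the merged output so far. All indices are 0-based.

[i=0,j=0] A[i]=3>B[j]=0 take 0 → j++
[i=0,j=1] A[i]=3<=B[j]=6 take 3 → i++

i=1, j=1, merged so far=[0, 3]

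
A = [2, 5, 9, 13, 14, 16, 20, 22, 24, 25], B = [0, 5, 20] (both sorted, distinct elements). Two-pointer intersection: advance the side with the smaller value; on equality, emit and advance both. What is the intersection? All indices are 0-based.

i=0 j=0: 2>0, j++
i=0 j=1: 2<5, i++
i=1 j=1: 5==5 emit, i++,j++
i=2 j=2: 9<20, i++
i=3 j=2: 13<20, i++
i=4 j=2: 14<20, i++
i=5 j=2: 16<20, i++
i=6 j=2: 20==20 emit, i++,j++

intersection = [5, 20]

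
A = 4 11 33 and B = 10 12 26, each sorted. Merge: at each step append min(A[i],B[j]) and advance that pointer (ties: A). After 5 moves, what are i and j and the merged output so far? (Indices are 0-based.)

[i=0,j=0] A[i]=4<=B[j]=10 take 4 → i++
[i=1,j=0] A[i]=11>B[j]=10 take 10 → j++
[i=1,j=1] A[i]=11<=B[j]=12 take 11 → i++
[i=2,j=1] A[i]=33>B[j]=12 take 12 → j++
[i=2,j=2] A[i]=33>B[j]=26 take 26 → j++

i=2, j=3, merged so far=[4, 10, 11, 12, 26]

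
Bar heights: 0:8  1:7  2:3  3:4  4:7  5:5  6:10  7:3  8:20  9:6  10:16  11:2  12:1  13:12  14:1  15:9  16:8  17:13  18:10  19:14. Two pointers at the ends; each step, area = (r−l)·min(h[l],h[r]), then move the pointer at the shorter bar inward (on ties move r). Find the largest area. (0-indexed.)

[0,19] min(8,14)*19=152 best=152 * → l++
[1,19] min(7,14)*18=126 best=152 → l++
[2,19] min(3,14)*17=51 best=152 → l++
[3,19] min(4,14)*16=64 best=152 → l++
[4,19] min(7,14)*15=105 best=152 → l++
[5,19] min(5,14)*14=70 best=152 → l++
[6,19] min(10,14)*13=130 best=152 → l++
[7,19] min(3,14)*12=36 best=152 → l++
[8,19] min(20,14)*11=154 best=154 * → r--
[8,18] min(20,10)*10=100 best=154 → r--
[8,17] min(20,13)*9=117 best=154 → r--
[8,16] min(20,8)*8=64 best=154 → r--
[8,15] min(20,9)*7=63 best=154 → r--
[8,14] min(20,1)*6=6 best=154 → r--
[8,13] min(20,12)*5=60 best=154 → r--
[8,12] min(20,1)*4=4 best=154 → r--
[8,11] min(20,2)*3=6 best=154 → r--
[8,10] min(20,16)*2=32 best=154 → r--
[8,9] min(20,6)*1=6 best=154 → r--

max area = 154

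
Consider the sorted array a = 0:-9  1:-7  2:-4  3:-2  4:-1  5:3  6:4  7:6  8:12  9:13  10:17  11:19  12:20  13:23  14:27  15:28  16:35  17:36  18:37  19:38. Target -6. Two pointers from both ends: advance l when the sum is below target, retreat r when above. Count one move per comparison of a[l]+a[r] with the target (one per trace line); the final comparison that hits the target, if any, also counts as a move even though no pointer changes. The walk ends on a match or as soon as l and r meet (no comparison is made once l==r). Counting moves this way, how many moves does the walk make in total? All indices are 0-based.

15 moves

[0,19] -9+38=29 >-6 → r--
[0,18] -9+37=28 >-6 → r--
[0,17] -9+36=27 >-6 → r--
[0,16] -9+35=26 >-6 → r--
[0,15] -9+28=19 >-6 → r--
[0,14] -9+27=18 >-6 → r--
[0,13] -9+23=14 >-6 → r--
[0,12] -9+20=11 >-6 → r--
[0,11] -9+19=10 >-6 → r--
[0,10] -9+17=8 >-6 → r--
[0,9] -9+13=4 >-6 → r--
[0,8] -9+12=3 >-6 → r--
[0,7] -9+6=-3 >-6 → r--
[0,6] -9+4=-5 >-6 → r--
[0,5] -9+3=-6 → found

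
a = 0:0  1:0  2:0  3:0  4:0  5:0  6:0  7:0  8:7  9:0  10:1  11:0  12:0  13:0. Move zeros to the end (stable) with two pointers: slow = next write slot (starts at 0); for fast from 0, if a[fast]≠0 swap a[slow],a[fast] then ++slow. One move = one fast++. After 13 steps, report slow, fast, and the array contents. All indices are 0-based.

(s=0,f=0) a[fast]=0 → fast++
(s=0,f=1) a[fast]=0 → fast++
(s=0,f=2) a[fast]=0 → fast++
(s=0,f=3) a[fast]=0 → fast++
(s=0,f=4) a[fast]=0 → fast++
(s=0,f=5) a[fast]=0 → fast++
(s=0,f=6) a[fast]=0 → fast++
(s=0,f=7) a[fast]=0 → fast++
(s=0,f=8) a[fast]=7≠0 swap→a[0]=7 → slow++,fast++
(s=1,f=9) a[fast]=0 → fast++
(s=1,f=10) a[fast]=1≠0 swap→a[1]=1 → slow++,fast++
(s=2,f=11) a[fast]=0 → fast++
(s=2,f=12) a[fast]=0 → fast++

slow=2, fast=13, a=[7, 1, 0, 0, 0, 0, 0, 0, 0, 0, 0, 0, 0, 0]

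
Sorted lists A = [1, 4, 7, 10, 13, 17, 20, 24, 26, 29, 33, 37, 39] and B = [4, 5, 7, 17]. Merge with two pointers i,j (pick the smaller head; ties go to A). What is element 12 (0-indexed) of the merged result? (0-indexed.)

[i=0,j=0] A[i]=1<=B[j]=4 take 1 → i++
[i=1,j=0] A[i]=4<=B[j]=4 take 4 → i++
[i=2,j=0] A[i]=7>B[j]=4 take 4 → j++
[i=2,j=1] A[i]=7>B[j]=5 take 5 → j++
[i=2,j=2] A[i]=7<=B[j]=7 take 7 → i++
[i=3,j=2] A[i]=10>B[j]=7 take 7 → j++
[i=3,j=3] A[i]=10<=B[j]=17 take 10 → i++
[i=4,j=3] A[i]=13<=B[j]=17 take 13 → i++
[i=5,j=3] A[i]=17<=B[j]=17 take 17 → i++
[i=6,j=3] A[i]=20>B[j]=17 take 17 → j++
[i=6,j=4] B done, take A[i]=20 → i++
[i=7,j=4] B done, take A[i]=24 → i++
[i=8,j=4] B done, take A[i]=26 → i++
[i=9,j=4] B done, take A[i]=29 → i++
[i=10,j=4] B done, take A[i]=33 → i++
[i=11,j=4] B done, take A[i]=37 → i++
[i=12,j=4] B done, take A[i]=39 → i++

merged[12] = 26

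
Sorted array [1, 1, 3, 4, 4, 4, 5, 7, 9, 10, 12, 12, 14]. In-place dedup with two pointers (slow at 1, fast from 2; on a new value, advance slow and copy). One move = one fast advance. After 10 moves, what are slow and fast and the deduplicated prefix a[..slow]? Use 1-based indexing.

(s=1,f=2) a[fast]=1=a[slow] dup → fast++
(s=1,f=3) a[fast]=3≠a[slow]=1 write a[2]=3 → slow++,fast++
(s=2,f=4) a[fast]=4≠a[slow]=3 write a[3]=4 → slow++,fast++
(s=3,f=5) a[fast]=4=a[slow] dup → fast++
(s=3,f=6) a[fast]=4=a[slow] dup → fast++
(s=3,f=7) a[fast]=5≠a[slow]=4 write a[4]=5 → slow++,fast++
(s=4,f=8) a[fast]=7≠a[slow]=5 write a[5]=7 → slow++,fast++
(s=5,f=9) a[fast]=9≠a[slow]=7 write a[6]=9 → slow++,fast++
(s=6,f=10) a[fast]=10≠a[slow]=9 write a[7]=10 → slow++,fast++
(s=7,f=11) a[fast]=12≠a[slow]=10 write a[8]=12 → slow++,fast++

slow=8, fast=12, prefix=[1, 3, 4, 5, 7, 9, 10, 12]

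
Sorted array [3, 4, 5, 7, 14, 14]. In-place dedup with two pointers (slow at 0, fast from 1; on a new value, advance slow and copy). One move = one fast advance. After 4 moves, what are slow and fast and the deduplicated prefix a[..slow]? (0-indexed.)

slow=4, fast=5, prefix=[3, 4, 5, 7, 14]

slow=0 fast=1: a[fast]=4≠a[slow]=3 write a[1]=4, slow++,fast++
slow=1 fast=2: a[fast]=5≠a[slow]=4 write a[2]=5, slow++,fast++
slow=2 fast=3: a[fast]=7≠a[slow]=5 write a[3]=7, slow++,fast++
slow=3 fast=4: a[fast]=14≠a[slow]=7 write a[4]=14, slow++,fast++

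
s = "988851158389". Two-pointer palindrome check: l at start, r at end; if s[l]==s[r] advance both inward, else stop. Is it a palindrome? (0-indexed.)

not a palindrome (mismatch at 2,9)

l=0 r=11: '9'=='9', l++,r--
l=1 r=10: '8'=='8', l++,r--
l=2 r=9: '8'!='3', stop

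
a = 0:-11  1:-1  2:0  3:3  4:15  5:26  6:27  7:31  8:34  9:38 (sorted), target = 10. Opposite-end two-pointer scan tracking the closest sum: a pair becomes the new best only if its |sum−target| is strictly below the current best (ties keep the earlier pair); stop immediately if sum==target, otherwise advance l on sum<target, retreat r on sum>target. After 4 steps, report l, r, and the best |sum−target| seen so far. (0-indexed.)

l=0 r=9: -11+38=27 d=17 *, r--
l=0 r=8: -11+34=23 d=13 *, r--
l=0 r=7: -11+31=20 d=10 *, r--
l=0 r=6: -11+27=16 d=6 *, r--

l=0, r=5, best |Δ|=6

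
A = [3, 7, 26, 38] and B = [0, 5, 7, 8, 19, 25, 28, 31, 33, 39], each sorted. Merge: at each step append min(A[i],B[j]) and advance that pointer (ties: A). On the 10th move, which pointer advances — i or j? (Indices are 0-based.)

[i=0,j=0] A[i]=3>B[j]=0 take 0 → j++
[i=0,j=1] A[i]=3<=B[j]=5 take 3 → i++
[i=1,j=1] A[i]=7>B[j]=5 take 5 → j++
[i=1,j=2] A[i]=7<=B[j]=7 take 7 → i++
[i=2,j=2] A[i]=26>B[j]=7 take 7 → j++
[i=2,j=3] A[i]=26>B[j]=8 take 8 → j++
[i=2,j=4] A[i]=26>B[j]=19 take 19 → j++
[i=2,j=5] A[i]=26>B[j]=25 take 25 → j++
[i=2,j=6] A[i]=26<=B[j]=28 take 26 → i++
[i=3,j=6] A[i]=38>B[j]=28 take 28 → j++

j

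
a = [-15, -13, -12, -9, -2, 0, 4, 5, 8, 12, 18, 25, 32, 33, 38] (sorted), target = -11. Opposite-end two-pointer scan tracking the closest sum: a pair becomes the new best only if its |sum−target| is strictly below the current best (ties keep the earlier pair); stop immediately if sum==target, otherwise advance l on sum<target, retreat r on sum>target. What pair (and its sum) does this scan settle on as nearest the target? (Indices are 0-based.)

pair (-15, 4) with sum -11 (|Δ|=0)

l=0 r=14: -15+38=23 d=34 *, r--
l=0 r=13: -15+33=18 d=29 *, r--
l=0 r=12: -15+32=17 d=28 *, r--
l=0 r=11: -15+25=10 d=21 *, r--
l=0 r=10: -15+18=3 d=14 *, r--
l=0 r=9: -15+12=-3 d=8 *, r--
l=0 r=8: -15+8=-7 d=4 *, r--
l=0 r=7: -15+5=-10 d=1 *, r--
l=0 r=6: -15+4=-11 d=0 *, stop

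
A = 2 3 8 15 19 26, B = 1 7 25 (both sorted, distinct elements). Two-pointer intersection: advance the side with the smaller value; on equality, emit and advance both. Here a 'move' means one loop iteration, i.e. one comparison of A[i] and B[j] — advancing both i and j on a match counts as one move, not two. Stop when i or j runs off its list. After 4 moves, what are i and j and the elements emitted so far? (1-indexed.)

i=1 j=1: 2>1, j++
i=1 j=2: 2<7, i++
i=2 j=2: 3<7, i++
i=3 j=2: 8>7, j++

i=3, j=3, emitted=[]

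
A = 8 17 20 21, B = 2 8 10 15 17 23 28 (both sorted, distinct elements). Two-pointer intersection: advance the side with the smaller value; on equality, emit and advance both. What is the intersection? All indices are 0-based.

i=0 j=0: 8>2, j++
i=0 j=1: 8==8 emit, i++,j++
i=1 j=2: 17>10, j++
i=1 j=3: 17>15, j++
i=1 j=4: 17==17 emit, i++,j++
i=2 j=5: 20<23, i++
i=3 j=5: 21<23, i++

intersection = [8, 17]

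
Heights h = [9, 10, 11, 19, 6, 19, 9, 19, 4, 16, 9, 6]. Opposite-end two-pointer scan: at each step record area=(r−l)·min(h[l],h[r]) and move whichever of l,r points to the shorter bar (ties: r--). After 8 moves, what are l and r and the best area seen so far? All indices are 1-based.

l=1 r=12: min(9,6)*11=66 best=66 *, r--
l=1 r=11: min(9,9)*10=90 best=90 *, r--
l=1 r=10: min(9,16)*9=81 best=90, l++
l=2 r=10: min(10,16)*8=80 best=90, l++
l=3 r=10: min(11,16)*7=77 best=90, l++
l=4 r=10: min(19,16)*6=96 best=96 *, r--
l=4 r=9: min(19,4)*5=20 best=96, r--
l=4 r=8: min(19,19)*4=76 best=96, r--

l=4, r=7, best area=96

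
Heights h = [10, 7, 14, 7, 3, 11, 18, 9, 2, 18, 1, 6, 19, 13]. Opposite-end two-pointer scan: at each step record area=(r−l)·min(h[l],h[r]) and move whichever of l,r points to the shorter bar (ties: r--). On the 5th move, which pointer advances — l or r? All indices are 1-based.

l

l=1 r=14: min(10,13)*13=130 best=130 *, l++
l=2 r=14: min(7,13)*12=84 best=130, l++
l=3 r=14: min(14,13)*11=143 best=143 *, r--
l=3 r=13: min(14,19)*10=140 best=143, l++
l=4 r=13: min(7,19)*9=63 best=143, l++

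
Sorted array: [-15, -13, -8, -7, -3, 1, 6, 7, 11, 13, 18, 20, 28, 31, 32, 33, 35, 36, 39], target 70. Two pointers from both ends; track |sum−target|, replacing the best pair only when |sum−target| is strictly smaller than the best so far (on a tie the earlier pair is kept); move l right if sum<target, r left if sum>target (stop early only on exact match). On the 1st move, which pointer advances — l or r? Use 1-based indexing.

l=1 r=19: -15+39=24 d=46 *, l++

l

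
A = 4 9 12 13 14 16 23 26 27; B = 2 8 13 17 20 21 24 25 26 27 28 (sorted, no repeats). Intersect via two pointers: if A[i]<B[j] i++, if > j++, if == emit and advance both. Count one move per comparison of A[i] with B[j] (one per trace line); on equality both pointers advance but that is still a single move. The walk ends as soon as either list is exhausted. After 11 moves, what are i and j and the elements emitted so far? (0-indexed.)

[i=0,j=0] 4>2 → j++
[i=0,j=1] 4<8 → i++
[i=1,j=1] 9>8 → j++
[i=1,j=2] 9<13 → i++
[i=2,j=2] 12<13 → i++
[i=3,j=2] 13==13 emit → i++,j++
[i=4,j=3] 14<17 → i++
[i=5,j=3] 16<17 → i++
[i=6,j=3] 23>17 → j++
[i=6,j=4] 23>20 → j++
[i=6,j=5] 23>21 → j++

i=6, j=6, emitted=[13]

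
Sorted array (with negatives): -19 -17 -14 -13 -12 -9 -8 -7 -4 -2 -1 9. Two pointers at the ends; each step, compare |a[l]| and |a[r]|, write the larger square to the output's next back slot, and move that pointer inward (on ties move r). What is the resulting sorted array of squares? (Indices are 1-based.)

[1, 4, 16, 49, 64, 81, 81, 144, 169, 196, 289, 361]

[1,12] |-19|>|9| out[12]=361 → l++
[2,12] |-17|>|9| out[11]=289 → l++
[3,12] |-14|>|9| out[10]=196 → l++
[4,12] |-13|>|9| out[9]=169 → l++
[5,12] |-12|>|9| out[8]=144 → l++
[6,12] |-9|<=|9| out[7]=81 → r--
[6,11] |-9|>|-1| out[6]=81 → l++
[7,11] |-8|>|-1| out[5]=64 → l++
[8,11] |-7|>|-1| out[4]=49 → l++
[9,11] |-4|>|-1| out[3]=16 → l++
[10,11] |-2|>|-1| out[2]=4 → l++
[11,11] |-1|<=|-1| out[1]=1 → r--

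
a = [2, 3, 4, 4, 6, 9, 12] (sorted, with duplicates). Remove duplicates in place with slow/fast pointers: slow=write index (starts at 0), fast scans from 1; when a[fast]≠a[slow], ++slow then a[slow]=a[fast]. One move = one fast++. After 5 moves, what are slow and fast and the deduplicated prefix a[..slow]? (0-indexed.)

slow=0 fast=1: a[fast]=3≠a[slow]=2 write a[1]=3, slow++,fast++
slow=1 fast=2: a[fast]=4≠a[slow]=3 write a[2]=4, slow++,fast++
slow=2 fast=3: a[fast]=4=a[slow] dup, fast++
slow=2 fast=4: a[fast]=6≠a[slow]=4 write a[3]=6, slow++,fast++
slow=3 fast=5: a[fast]=9≠a[slow]=6 write a[4]=9, slow++,fast++

slow=4, fast=6, prefix=[2, 3, 4, 6, 9]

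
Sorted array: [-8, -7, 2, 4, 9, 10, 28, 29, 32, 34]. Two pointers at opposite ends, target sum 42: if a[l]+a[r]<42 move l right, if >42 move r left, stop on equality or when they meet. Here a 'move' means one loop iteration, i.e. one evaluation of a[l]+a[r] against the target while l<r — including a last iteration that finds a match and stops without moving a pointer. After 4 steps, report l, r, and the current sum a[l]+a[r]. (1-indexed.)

l=5, r=10, sum=43

l=1 r=10: -8+34=26 <42, l++
l=2 r=10: -7+34=27 <42, l++
l=3 r=10: 2+34=36 <42, l++
l=4 r=10: 4+34=38 <42, l++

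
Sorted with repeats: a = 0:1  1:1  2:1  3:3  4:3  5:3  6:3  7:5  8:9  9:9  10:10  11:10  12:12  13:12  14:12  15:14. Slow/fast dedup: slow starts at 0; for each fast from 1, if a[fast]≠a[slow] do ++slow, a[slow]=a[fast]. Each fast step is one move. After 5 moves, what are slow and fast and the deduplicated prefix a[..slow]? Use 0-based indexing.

slow=0 fast=1: a[fast]=1=a[slow] dup, fast++
slow=0 fast=2: a[fast]=1=a[slow] dup, fast++
slow=0 fast=3: a[fast]=3≠a[slow]=1 write a[1]=3, slow++,fast++
slow=1 fast=4: a[fast]=3=a[slow] dup, fast++
slow=1 fast=5: a[fast]=3=a[slow] dup, fast++

slow=1, fast=6, prefix=[1, 3]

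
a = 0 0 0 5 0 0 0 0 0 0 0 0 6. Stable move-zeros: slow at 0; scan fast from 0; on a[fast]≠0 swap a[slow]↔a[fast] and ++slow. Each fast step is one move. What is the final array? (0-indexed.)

(s=0,f=0) a[fast]=0 → fast++
(s=0,f=1) a[fast]=0 → fast++
(s=0,f=2) a[fast]=0 → fast++
(s=0,f=3) a[fast]=5≠0 swap→a[0]=5 → slow++,fast++
(s=1,f=4) a[fast]=0 → fast++
(s=1,f=5) a[fast]=0 → fast++
(s=1,f=6) a[fast]=0 → fast++
(s=1,f=7) a[fast]=0 → fast++
(s=1,f=8) a[fast]=0 → fast++
(s=1,f=9) a[fast]=0 → fast++
(s=1,f=10) a[fast]=0 → fast++
(s=1,f=11) a[fast]=0 → fast++
(s=1,f=12) a[fast]=6≠0 swap→a[1]=6 → slow++,fast++

[5, 6, 0, 0, 0, 0, 0, 0, 0, 0, 0, 0, 0]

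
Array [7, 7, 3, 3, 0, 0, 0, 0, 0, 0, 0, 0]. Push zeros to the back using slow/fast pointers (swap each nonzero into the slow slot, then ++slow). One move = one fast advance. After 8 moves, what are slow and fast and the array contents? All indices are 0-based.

(s=0,f=0) a[fast]=7≠0 swap→a[0]=7 → slow++,fast++
(s=1,f=1) a[fast]=7≠0 swap→a[1]=7 → slow++,fast++
(s=2,f=2) a[fast]=3≠0 swap→a[2]=3 → slow++,fast++
(s=3,f=3) a[fast]=3≠0 swap→a[3]=3 → slow++,fast++
(s=4,f=4) a[fast]=0 → fast++
(s=4,f=5) a[fast]=0 → fast++
(s=4,f=6) a[fast]=0 → fast++
(s=4,f=7) a[fast]=0 → fast++

slow=4, fast=8, a=[7, 7, 3, 3, 0, 0, 0, 0, 0, 0, 0, 0]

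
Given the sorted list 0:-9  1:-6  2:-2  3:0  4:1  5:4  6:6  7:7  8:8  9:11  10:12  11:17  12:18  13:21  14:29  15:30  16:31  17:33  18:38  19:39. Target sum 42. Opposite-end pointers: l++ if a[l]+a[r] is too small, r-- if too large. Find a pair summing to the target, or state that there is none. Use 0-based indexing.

l=0 r=19: -9+39=30 <42, l++
l=1 r=19: -6+39=33 <42, l++
l=2 r=19: -2+39=37 <42, l++
l=3 r=19: 0+39=39 <42, l++
l=4 r=19: 1+39=40 <42, l++
l=5 r=19: 4+39=43 >42, r--
l=5 r=18: 4+38=42, found

(4, 38)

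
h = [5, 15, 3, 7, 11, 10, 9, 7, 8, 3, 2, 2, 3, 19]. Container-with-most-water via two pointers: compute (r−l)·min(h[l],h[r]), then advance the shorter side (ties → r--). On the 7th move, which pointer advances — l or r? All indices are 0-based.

l=0 r=13: min(5,19)*13=65 best=65 *, l++
l=1 r=13: min(15,19)*12=180 best=180 *, l++
l=2 r=13: min(3,19)*11=33 best=180, l++
l=3 r=13: min(7,19)*10=70 best=180, l++
l=4 r=13: min(11,19)*9=99 best=180, l++
l=5 r=13: min(10,19)*8=80 best=180, l++
l=6 r=13: min(9,19)*7=63 best=180, l++

l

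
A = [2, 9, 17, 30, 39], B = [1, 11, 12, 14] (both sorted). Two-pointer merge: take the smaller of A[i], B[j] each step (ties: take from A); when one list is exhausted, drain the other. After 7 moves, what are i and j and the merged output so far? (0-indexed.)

i=3, j=4, merged so far=[1, 2, 9, 11, 12, 14, 17]

[i=0,j=0] A[i]=2>B[j]=1 take 1 → j++
[i=0,j=1] A[i]=2<=B[j]=11 take 2 → i++
[i=1,j=1] A[i]=9<=B[j]=11 take 9 → i++
[i=2,j=1] A[i]=17>B[j]=11 take 11 → j++
[i=2,j=2] A[i]=17>B[j]=12 take 12 → j++
[i=2,j=3] A[i]=17>B[j]=14 take 14 → j++
[i=2,j=4] B done, take A[i]=17 → i++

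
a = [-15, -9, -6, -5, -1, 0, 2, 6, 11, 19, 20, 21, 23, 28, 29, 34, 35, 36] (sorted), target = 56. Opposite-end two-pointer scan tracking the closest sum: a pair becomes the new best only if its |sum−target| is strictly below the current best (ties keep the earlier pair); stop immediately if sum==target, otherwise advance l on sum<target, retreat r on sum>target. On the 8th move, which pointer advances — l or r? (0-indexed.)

l

l=0 r=17: -15+36=21 d=35 *, l++
l=1 r=17: -9+36=27 d=29 *, l++
l=2 r=17: -6+36=30 d=26 *, l++
l=3 r=17: -5+36=31 d=25 *, l++
l=4 r=17: -1+36=35 d=21 *, l++
l=5 r=17: 0+36=36 d=20 *, l++
l=6 r=17: 2+36=38 d=18 *, l++
l=7 r=17: 6+36=42 d=14 *, l++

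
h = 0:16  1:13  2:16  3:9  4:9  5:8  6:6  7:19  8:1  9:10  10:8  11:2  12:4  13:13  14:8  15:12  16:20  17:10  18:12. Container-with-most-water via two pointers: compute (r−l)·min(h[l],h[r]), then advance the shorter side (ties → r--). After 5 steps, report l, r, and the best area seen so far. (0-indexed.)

[0,18] min(16,12)*18=216 best=216 * → r--
[0,17] min(16,10)*17=170 best=216 → r--
[0,16] min(16,20)*16=256 best=256 * → l++
[1,16] min(13,20)*15=195 best=256 → l++
[2,16] min(16,20)*14=224 best=256 → l++

l=3, r=16, best area=256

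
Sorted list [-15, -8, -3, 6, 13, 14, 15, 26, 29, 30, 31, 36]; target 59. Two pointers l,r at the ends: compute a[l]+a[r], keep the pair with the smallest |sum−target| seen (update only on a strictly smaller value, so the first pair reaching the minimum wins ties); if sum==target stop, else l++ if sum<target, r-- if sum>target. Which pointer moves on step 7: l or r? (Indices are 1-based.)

l

[1,12] -15+36=21 d=38 * → l++
[2,12] -8+36=28 d=31 * → l++
[3,12] -3+36=33 d=26 * → l++
[4,12] 6+36=42 d=17 * → l++
[5,12] 13+36=49 d=10 * → l++
[6,12] 14+36=50 d=9 * → l++
[7,12] 15+36=51 d=8 * → l++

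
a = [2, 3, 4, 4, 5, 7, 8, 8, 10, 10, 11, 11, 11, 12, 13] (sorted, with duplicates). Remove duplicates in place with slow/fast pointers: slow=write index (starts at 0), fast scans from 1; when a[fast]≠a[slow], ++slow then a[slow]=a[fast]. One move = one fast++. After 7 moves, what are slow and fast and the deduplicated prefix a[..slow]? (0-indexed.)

(s=0,f=1) a[fast]=3≠a[slow]=2 write a[1]=3 → slow++,fast++
(s=1,f=2) a[fast]=4≠a[slow]=3 write a[2]=4 → slow++,fast++
(s=2,f=3) a[fast]=4=a[slow] dup → fast++
(s=2,f=4) a[fast]=5≠a[slow]=4 write a[3]=5 → slow++,fast++
(s=3,f=5) a[fast]=7≠a[slow]=5 write a[4]=7 → slow++,fast++
(s=4,f=6) a[fast]=8≠a[slow]=7 write a[5]=8 → slow++,fast++
(s=5,f=7) a[fast]=8=a[slow] dup → fast++

slow=5, fast=8, prefix=[2, 3, 4, 5, 7, 8]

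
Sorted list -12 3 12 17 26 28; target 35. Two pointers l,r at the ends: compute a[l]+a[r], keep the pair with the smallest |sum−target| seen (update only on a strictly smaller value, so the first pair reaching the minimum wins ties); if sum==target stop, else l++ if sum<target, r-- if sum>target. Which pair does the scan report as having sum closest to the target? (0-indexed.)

l=0 r=5: -12+28=16 d=19 *, l++
l=1 r=5: 3+28=31 d=4 *, l++
l=2 r=5: 12+28=40 d=5, r--
l=2 r=4: 12+26=38 d=3 *, r--
l=2 r=3: 12+17=29 d=6, l++

pair (12, 26) with sum 38 (|Δ|=3)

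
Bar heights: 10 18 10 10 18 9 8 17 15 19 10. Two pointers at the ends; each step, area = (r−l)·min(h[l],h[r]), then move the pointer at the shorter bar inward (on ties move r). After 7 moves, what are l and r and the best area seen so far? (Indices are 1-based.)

l=7, r=10, best area=144

[1,11] min(10,10)*10=100 best=100 * → r--
[1,10] min(10,19)*9=90 best=100 → l++
[2,10] min(18,19)*8=144 best=144 * → l++
[3,10] min(10,19)*7=70 best=144 → l++
[4,10] min(10,19)*6=60 best=144 → l++
[5,10] min(18,19)*5=90 best=144 → l++
[6,10] min(9,19)*4=36 best=144 → l++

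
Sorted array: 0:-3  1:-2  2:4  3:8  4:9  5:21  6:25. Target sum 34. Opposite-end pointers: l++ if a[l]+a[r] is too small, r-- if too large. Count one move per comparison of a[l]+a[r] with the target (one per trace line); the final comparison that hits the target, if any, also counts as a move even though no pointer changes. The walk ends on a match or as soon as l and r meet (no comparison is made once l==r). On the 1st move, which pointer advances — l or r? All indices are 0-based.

l=0 r=6: -3+25=22 <34, l++

l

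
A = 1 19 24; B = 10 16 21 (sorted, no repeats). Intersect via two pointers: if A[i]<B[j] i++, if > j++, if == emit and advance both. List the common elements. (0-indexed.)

i=0 j=0: 1<10, i++
i=1 j=0: 19>10, j++
i=1 j=1: 19>16, j++
i=1 j=2: 19<21, i++
i=2 j=2: 24>21, j++

intersection = []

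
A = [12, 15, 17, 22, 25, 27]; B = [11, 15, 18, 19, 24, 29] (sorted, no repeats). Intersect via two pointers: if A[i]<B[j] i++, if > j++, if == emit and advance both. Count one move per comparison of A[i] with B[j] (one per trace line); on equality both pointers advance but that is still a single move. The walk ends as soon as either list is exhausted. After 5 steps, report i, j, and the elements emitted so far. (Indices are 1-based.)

i=4, j=4, emitted=[15]

i=1 j=1: 12>11, j++
i=1 j=2: 12<15, i++
i=2 j=2: 15==15 emit, i++,j++
i=3 j=3: 17<18, i++
i=4 j=3: 22>18, j++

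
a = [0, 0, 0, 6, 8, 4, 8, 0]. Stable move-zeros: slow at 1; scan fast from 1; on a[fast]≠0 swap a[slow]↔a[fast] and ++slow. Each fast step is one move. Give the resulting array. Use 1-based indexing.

slow=1 fast=1: a[fast]=0, fast++
slow=1 fast=2: a[fast]=0, fast++
slow=1 fast=3: a[fast]=0, fast++
slow=1 fast=4: a[fast]=6≠0 swap→a[1]=6, slow++,fast++
slow=2 fast=5: a[fast]=8≠0 swap→a[2]=8, slow++,fast++
slow=3 fast=6: a[fast]=4≠0 swap→a[3]=4, slow++,fast++
slow=4 fast=7: a[fast]=8≠0 swap→a[4]=8, slow++,fast++
slow=5 fast=8: a[fast]=0, fast++

[6, 8, 4, 8, 0, 0, 0, 0]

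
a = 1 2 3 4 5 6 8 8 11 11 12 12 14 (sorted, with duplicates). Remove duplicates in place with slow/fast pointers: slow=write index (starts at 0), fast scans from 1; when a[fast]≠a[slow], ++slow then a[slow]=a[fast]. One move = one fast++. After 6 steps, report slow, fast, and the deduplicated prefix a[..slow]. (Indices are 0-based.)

(s=0,f=1) a[fast]=2≠a[slow]=1 write a[1]=2 → slow++,fast++
(s=1,f=2) a[fast]=3≠a[slow]=2 write a[2]=3 → slow++,fast++
(s=2,f=3) a[fast]=4≠a[slow]=3 write a[3]=4 → slow++,fast++
(s=3,f=4) a[fast]=5≠a[slow]=4 write a[4]=5 → slow++,fast++
(s=4,f=5) a[fast]=6≠a[slow]=5 write a[5]=6 → slow++,fast++
(s=5,f=6) a[fast]=8≠a[slow]=6 write a[6]=8 → slow++,fast++

slow=6, fast=7, prefix=[1, 2, 3, 4, 5, 6, 8]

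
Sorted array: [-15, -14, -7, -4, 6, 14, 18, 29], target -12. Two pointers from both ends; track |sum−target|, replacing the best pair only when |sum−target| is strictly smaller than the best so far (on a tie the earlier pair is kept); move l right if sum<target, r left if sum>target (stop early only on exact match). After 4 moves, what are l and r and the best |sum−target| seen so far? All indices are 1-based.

l=1, r=4, best |Δ|=3

l=1 r=8: -15+29=14 d=26 *, r--
l=1 r=7: -15+18=3 d=15 *, r--
l=1 r=6: -15+14=-1 d=11 *, r--
l=1 r=5: -15+6=-9 d=3 *, r--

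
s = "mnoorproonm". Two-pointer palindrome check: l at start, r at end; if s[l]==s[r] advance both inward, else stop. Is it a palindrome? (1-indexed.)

palindrome

l=1 r=11: 'm'=='m', l++,r--
l=2 r=10: 'n'=='n', l++,r--
l=3 r=9: 'o'=='o', l++,r--
l=4 r=8: 'o'=='o', l++,r--
l=5 r=7: 'r'=='r', l++,r--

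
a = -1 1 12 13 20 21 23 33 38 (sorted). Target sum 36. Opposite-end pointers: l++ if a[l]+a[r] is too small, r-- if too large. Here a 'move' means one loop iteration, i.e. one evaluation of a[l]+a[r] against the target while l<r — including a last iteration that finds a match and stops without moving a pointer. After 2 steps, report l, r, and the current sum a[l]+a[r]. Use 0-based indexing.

l=1, r=7, sum=34

[0,8] -1+38=37 >36 → r--
[0,7] -1+33=32 <36 → l++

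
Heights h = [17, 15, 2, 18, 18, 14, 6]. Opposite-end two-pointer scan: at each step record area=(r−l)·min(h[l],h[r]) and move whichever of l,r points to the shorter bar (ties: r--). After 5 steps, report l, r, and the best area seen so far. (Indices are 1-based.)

l=4, r=5, best area=70

[1,7] min(17,6)*6=36 best=36 * → r--
[1,6] min(17,14)*5=70 best=70 * → r--
[1,5] min(17,18)*4=68 best=70 → l++
[2,5] min(15,18)*3=45 best=70 → l++
[3,5] min(2,18)*2=4 best=70 → l++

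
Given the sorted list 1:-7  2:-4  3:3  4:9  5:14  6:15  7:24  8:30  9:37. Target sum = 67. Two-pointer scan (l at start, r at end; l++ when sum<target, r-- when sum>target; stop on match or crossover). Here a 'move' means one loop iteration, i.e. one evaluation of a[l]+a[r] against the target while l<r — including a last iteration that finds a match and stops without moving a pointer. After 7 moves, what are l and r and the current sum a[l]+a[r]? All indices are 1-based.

l=8, r=9, sum=67

l=1 r=9: -7+37=30 <67, l++
l=2 r=9: -4+37=33 <67, l++
l=3 r=9: 3+37=40 <67, l++
l=4 r=9: 9+37=46 <67, l++
l=5 r=9: 14+37=51 <67, l++
l=6 r=9: 15+37=52 <67, l++
l=7 r=9: 24+37=61 <67, l++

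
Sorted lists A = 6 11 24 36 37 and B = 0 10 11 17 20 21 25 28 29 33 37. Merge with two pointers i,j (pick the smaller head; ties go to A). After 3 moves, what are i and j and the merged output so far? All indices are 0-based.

i=1, j=2, merged so far=[0, 6, 10]

i=0 j=0: A[i]=6>B[j]=0 take 0, j++
i=0 j=1: A[i]=6<=B[j]=10 take 6, i++
i=1 j=1: A[i]=11>B[j]=10 take 10, j++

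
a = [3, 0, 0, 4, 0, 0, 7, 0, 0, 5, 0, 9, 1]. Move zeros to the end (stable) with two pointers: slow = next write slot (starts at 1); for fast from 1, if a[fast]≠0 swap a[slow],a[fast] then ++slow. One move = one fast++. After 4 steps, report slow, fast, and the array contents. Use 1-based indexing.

slow=3, fast=5, a=[3, 4, 0, 0, 0, 0, 7, 0, 0, 5, 0, 9, 1]

slow=1 fast=1: a[fast]=3≠0 swap→a[1]=3, slow++,fast++
slow=2 fast=2: a[fast]=0, fast++
slow=2 fast=3: a[fast]=0, fast++
slow=2 fast=4: a[fast]=4≠0 swap→a[2]=4, slow++,fast++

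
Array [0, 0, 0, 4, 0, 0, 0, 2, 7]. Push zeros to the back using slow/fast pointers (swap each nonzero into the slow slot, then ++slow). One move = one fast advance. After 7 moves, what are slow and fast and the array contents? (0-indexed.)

slow=0 fast=0: a[fast]=0, fast++
slow=0 fast=1: a[fast]=0, fast++
slow=0 fast=2: a[fast]=0, fast++
slow=0 fast=3: a[fast]=4≠0 swap→a[0]=4, slow++,fast++
slow=1 fast=4: a[fast]=0, fast++
slow=1 fast=5: a[fast]=0, fast++
slow=1 fast=6: a[fast]=0, fast++

slow=1, fast=7, a=[4, 0, 0, 0, 0, 0, 0, 2, 7]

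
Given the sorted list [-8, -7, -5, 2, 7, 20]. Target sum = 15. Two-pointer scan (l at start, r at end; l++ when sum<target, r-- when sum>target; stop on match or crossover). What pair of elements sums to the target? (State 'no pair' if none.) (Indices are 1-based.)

(-5, 20)

[1,6] -8+20=12 <15 → l++
[2,6] -7+20=13 <15 → l++
[3,6] -5+20=15 → found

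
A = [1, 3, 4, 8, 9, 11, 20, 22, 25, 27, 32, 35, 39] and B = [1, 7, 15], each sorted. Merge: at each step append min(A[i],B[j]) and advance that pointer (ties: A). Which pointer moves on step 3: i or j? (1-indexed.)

i

i=1 j=1: A[i]=1<=B[j]=1 take 1, i++
i=2 j=1: A[i]=3>B[j]=1 take 1, j++
i=2 j=2: A[i]=3<=B[j]=7 take 3, i++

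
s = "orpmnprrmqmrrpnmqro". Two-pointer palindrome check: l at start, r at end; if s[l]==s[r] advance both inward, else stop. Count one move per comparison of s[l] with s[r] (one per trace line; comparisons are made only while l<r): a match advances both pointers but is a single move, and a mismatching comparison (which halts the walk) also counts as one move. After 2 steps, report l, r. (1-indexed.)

l=3, r=17

[1,19] 'o'=='o' → l++,r--
[2,18] 'r'=='r' → l++,r--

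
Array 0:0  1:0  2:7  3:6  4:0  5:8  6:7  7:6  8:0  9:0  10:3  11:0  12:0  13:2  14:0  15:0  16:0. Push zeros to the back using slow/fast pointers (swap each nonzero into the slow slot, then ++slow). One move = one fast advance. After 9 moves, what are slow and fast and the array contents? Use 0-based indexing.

slow=0 fast=0: a[fast]=0, fast++
slow=0 fast=1: a[fast]=0, fast++
slow=0 fast=2: a[fast]=7≠0 swap→a[0]=7, slow++,fast++
slow=1 fast=3: a[fast]=6≠0 swap→a[1]=6, slow++,fast++
slow=2 fast=4: a[fast]=0, fast++
slow=2 fast=5: a[fast]=8≠0 swap→a[2]=8, slow++,fast++
slow=3 fast=6: a[fast]=7≠0 swap→a[3]=7, slow++,fast++
slow=4 fast=7: a[fast]=6≠0 swap→a[4]=6, slow++,fast++
slow=5 fast=8: a[fast]=0, fast++

slow=5, fast=9, a=[7, 6, 8, 7, 6, 0, 0, 0, 0, 0, 3, 0, 0, 2, 0, 0, 0]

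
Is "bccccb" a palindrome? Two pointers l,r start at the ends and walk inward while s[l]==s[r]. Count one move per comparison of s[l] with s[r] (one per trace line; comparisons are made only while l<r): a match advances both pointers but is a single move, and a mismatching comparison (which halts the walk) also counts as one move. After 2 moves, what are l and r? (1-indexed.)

l=3, r=4

[1,6] 'b'=='b' → l++,r--
[2,5] 'c'=='c' → l++,r--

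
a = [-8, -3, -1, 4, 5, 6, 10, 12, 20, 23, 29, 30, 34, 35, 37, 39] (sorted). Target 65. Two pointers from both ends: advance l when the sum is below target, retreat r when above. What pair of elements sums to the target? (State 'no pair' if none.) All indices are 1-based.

(30, 35)

[1,16] -8+39=31 <65 → l++
[2,16] -3+39=36 <65 → l++
[3,16] -1+39=38 <65 → l++
[4,16] 4+39=43 <65 → l++
[5,16] 5+39=44 <65 → l++
[6,16] 6+39=45 <65 → l++
[7,16] 10+39=49 <65 → l++
[8,16] 12+39=51 <65 → l++
[9,16] 20+39=59 <65 → l++
[10,16] 23+39=62 <65 → l++
[11,16] 29+39=68 >65 → r--
[11,15] 29+37=66 >65 → r--
[11,14] 29+35=64 <65 → l++
[12,14] 30+35=65 → found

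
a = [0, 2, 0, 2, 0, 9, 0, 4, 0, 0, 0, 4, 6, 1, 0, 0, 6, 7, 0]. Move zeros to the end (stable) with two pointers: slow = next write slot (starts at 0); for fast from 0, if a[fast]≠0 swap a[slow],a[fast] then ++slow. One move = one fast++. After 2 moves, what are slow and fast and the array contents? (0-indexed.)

(s=0,f=0) a[fast]=0 → fast++
(s=0,f=1) a[fast]=2≠0 swap→a[0]=2 → slow++,fast++

slow=1, fast=2, a=[2, 0, 0, 2, 0, 9, 0, 4, 0, 0, 0, 4, 6, 1, 0, 0, 6, 7, 0]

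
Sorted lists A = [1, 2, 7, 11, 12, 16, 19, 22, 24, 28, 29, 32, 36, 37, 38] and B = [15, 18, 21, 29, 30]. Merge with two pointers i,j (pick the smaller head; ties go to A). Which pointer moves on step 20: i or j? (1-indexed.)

i

[i=1,j=1] A[i]=1<=B[j]=15 take 1 → i++
[i=2,j=1] A[i]=2<=B[j]=15 take 2 → i++
[i=3,j=1] A[i]=7<=B[j]=15 take 7 → i++
[i=4,j=1] A[i]=11<=B[j]=15 take 11 → i++
[i=5,j=1] A[i]=12<=B[j]=15 take 12 → i++
[i=6,j=1] A[i]=16>B[j]=15 take 15 → j++
[i=6,j=2] A[i]=16<=B[j]=18 take 16 → i++
[i=7,j=2] A[i]=19>B[j]=18 take 18 → j++
[i=7,j=3] A[i]=19<=B[j]=21 take 19 → i++
[i=8,j=3] A[i]=22>B[j]=21 take 21 → j++
[i=8,j=4] A[i]=22<=B[j]=29 take 22 → i++
[i=9,j=4] A[i]=24<=B[j]=29 take 24 → i++
[i=10,j=4] A[i]=28<=B[j]=29 take 28 → i++
[i=11,j=4] A[i]=29<=B[j]=29 take 29 → i++
[i=12,j=4] A[i]=32>B[j]=29 take 29 → j++
[i=12,j=5] A[i]=32>B[j]=30 take 30 → j++
[i=12,j=6] B done, take A[i]=32 → i++
[i=13,j=6] B done, take A[i]=36 → i++
[i=14,j=6] B done, take A[i]=37 → i++
[i=15,j=6] B done, take A[i]=38 → i++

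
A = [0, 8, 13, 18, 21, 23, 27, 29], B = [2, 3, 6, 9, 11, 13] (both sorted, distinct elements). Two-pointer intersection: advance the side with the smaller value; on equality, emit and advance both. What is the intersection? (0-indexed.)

intersection = [13]

i=0 j=0: 0<2, i++
i=1 j=0: 8>2, j++
i=1 j=1: 8>3, j++
i=1 j=2: 8>6, j++
i=1 j=3: 8<9, i++
i=2 j=3: 13>9, j++
i=2 j=4: 13>11, j++
i=2 j=5: 13==13 emit, i++,j++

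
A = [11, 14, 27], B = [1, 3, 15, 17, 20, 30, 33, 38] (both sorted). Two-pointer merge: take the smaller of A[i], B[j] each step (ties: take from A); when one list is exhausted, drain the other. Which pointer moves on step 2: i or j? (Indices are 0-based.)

i=0 j=0: A[i]=11>B[j]=1 take 1, j++
i=0 j=1: A[i]=11>B[j]=3 take 3, j++

j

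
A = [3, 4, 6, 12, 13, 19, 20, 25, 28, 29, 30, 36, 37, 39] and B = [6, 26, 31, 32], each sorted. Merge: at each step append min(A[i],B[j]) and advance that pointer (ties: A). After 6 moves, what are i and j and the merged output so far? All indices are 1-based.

[i=1,j=1] A[i]=3<=B[j]=6 take 3 → i++
[i=2,j=1] A[i]=4<=B[j]=6 take 4 → i++
[i=3,j=1] A[i]=6<=B[j]=6 take 6 → i++
[i=4,j=1] A[i]=12>B[j]=6 take 6 → j++
[i=4,j=2] A[i]=12<=B[j]=26 take 12 → i++
[i=5,j=2] A[i]=13<=B[j]=26 take 13 → i++

i=6, j=2, merged so far=[3, 4, 6, 6, 12, 13]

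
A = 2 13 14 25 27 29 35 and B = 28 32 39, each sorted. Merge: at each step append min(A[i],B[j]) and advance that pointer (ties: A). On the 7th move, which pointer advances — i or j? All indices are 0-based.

[i=0,j=0] A[i]=2<=B[j]=28 take 2 → i++
[i=1,j=0] A[i]=13<=B[j]=28 take 13 → i++
[i=2,j=0] A[i]=14<=B[j]=28 take 14 → i++
[i=3,j=0] A[i]=25<=B[j]=28 take 25 → i++
[i=4,j=0] A[i]=27<=B[j]=28 take 27 → i++
[i=5,j=0] A[i]=29>B[j]=28 take 28 → j++
[i=5,j=1] A[i]=29<=B[j]=32 take 29 → i++

i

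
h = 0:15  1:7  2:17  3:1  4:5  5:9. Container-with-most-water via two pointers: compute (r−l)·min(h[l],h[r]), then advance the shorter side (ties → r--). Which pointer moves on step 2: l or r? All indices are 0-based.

[0,5] min(15,9)*5=45 best=45 * → r--
[0,4] min(15,5)*4=20 best=45 → r--

r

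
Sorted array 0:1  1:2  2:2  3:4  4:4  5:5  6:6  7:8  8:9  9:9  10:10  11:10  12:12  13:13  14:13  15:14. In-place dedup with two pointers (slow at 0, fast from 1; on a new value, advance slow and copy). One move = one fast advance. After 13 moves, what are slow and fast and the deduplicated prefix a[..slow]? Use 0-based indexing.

slow=9, fast=14, prefix=[1, 2, 4, 5, 6, 8, 9, 10, 12, 13]

slow=0 fast=1: a[fast]=2≠a[slow]=1 write a[1]=2, slow++,fast++
slow=1 fast=2: a[fast]=2=a[slow] dup, fast++
slow=1 fast=3: a[fast]=4≠a[slow]=2 write a[2]=4, slow++,fast++
slow=2 fast=4: a[fast]=4=a[slow] dup, fast++
slow=2 fast=5: a[fast]=5≠a[slow]=4 write a[3]=5, slow++,fast++
slow=3 fast=6: a[fast]=6≠a[slow]=5 write a[4]=6, slow++,fast++
slow=4 fast=7: a[fast]=8≠a[slow]=6 write a[5]=8, slow++,fast++
slow=5 fast=8: a[fast]=9≠a[slow]=8 write a[6]=9, slow++,fast++
slow=6 fast=9: a[fast]=9=a[slow] dup, fast++
slow=6 fast=10: a[fast]=10≠a[slow]=9 write a[7]=10, slow++,fast++
slow=7 fast=11: a[fast]=10=a[slow] dup, fast++
slow=7 fast=12: a[fast]=12≠a[slow]=10 write a[8]=12, slow++,fast++
slow=8 fast=13: a[fast]=13≠a[slow]=12 write a[9]=13, slow++,fast++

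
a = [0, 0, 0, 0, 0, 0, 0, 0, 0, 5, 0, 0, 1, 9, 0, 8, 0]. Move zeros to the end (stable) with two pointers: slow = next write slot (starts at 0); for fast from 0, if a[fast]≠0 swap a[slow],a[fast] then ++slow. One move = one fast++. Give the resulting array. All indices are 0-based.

[5, 1, 9, 8, 0, 0, 0, 0, 0, 0, 0, 0, 0, 0, 0, 0, 0]

(s=0,f=0) a[fast]=0 → fast++
(s=0,f=1) a[fast]=0 → fast++
(s=0,f=2) a[fast]=0 → fast++
(s=0,f=3) a[fast]=0 → fast++
(s=0,f=4) a[fast]=0 → fast++
(s=0,f=5) a[fast]=0 → fast++
(s=0,f=6) a[fast]=0 → fast++
(s=0,f=7) a[fast]=0 → fast++
(s=0,f=8) a[fast]=0 → fast++
(s=0,f=9) a[fast]=5≠0 swap→a[0]=5 → slow++,fast++
(s=1,f=10) a[fast]=0 → fast++
(s=1,f=11) a[fast]=0 → fast++
(s=1,f=12) a[fast]=1≠0 swap→a[1]=1 → slow++,fast++
(s=2,f=13) a[fast]=9≠0 swap→a[2]=9 → slow++,fast++
(s=3,f=14) a[fast]=0 → fast++
(s=3,f=15) a[fast]=8≠0 swap→a[3]=8 → slow++,fast++
(s=4,f=16) a[fast]=0 → fast++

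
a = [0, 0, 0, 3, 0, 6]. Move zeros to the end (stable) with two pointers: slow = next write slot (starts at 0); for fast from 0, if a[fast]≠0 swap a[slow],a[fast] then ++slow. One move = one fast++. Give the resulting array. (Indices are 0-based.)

[3, 6, 0, 0, 0, 0]

slow=0 fast=0: a[fast]=0, fast++
slow=0 fast=1: a[fast]=0, fast++
slow=0 fast=2: a[fast]=0, fast++
slow=0 fast=3: a[fast]=3≠0 swap→a[0]=3, slow++,fast++
slow=1 fast=4: a[fast]=0, fast++
slow=1 fast=5: a[fast]=6≠0 swap→a[1]=6, slow++,fast++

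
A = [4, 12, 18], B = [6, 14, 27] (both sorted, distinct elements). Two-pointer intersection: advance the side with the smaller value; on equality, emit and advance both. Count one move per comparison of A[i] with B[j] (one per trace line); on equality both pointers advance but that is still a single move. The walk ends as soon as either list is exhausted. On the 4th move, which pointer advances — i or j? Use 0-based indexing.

[i=0,j=0] 4<6 → i++
[i=1,j=0] 12>6 → j++
[i=1,j=1] 12<14 → i++
[i=2,j=1] 18>14 → j++

j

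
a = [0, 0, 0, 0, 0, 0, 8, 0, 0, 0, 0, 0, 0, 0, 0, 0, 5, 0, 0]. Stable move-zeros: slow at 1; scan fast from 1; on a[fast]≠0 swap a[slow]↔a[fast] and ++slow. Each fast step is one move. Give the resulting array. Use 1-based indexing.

(s=1,f=1) a[fast]=0 → fast++
(s=1,f=2) a[fast]=0 → fast++
(s=1,f=3) a[fast]=0 → fast++
(s=1,f=4) a[fast]=0 → fast++
(s=1,f=5) a[fast]=0 → fast++
(s=1,f=6) a[fast]=0 → fast++
(s=1,f=7) a[fast]=8≠0 swap→a[1]=8 → slow++,fast++
(s=2,f=8) a[fast]=0 → fast++
(s=2,f=9) a[fast]=0 → fast++
(s=2,f=10) a[fast]=0 → fast++
(s=2,f=11) a[fast]=0 → fast++
(s=2,f=12) a[fast]=0 → fast++
(s=2,f=13) a[fast]=0 → fast++
(s=2,f=14) a[fast]=0 → fast++
(s=2,f=15) a[fast]=0 → fast++
(s=2,f=16) a[fast]=0 → fast++
(s=2,f=17) a[fast]=5≠0 swap→a[2]=5 → slow++,fast++
(s=3,f=18) a[fast]=0 → fast++
(s=3,f=19) a[fast]=0 → fast++

[8, 5, 0, 0, 0, 0, 0, 0, 0, 0, 0, 0, 0, 0, 0, 0, 0, 0, 0]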